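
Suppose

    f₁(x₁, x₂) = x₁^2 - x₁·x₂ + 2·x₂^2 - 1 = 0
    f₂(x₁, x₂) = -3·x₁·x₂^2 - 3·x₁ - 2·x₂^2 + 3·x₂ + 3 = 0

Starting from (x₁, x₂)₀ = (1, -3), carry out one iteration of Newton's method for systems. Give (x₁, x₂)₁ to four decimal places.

(0.9600, -1.4000)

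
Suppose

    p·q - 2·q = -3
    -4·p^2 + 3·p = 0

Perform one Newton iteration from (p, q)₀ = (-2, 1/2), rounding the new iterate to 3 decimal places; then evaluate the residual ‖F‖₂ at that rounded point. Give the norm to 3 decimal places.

At (-2, 1/2): F = (1.000, -22.000).
Jacobian J = [[q, p - 2], [-8·p + 3, 0]].
At the point, J = [[0.500, -4.000], [19.000, 0.000]] (det J = 76.000).
Solving J·Δ = −F gives Δ = (1.158, 0.395).
Then the next iterate is (p, q)₁ = (-0.842, 0.895).
Re-evaluating at (-0.842, 0.895): F = (0.45641, -5.36186), so ‖F‖₂ = 5.381.

5.381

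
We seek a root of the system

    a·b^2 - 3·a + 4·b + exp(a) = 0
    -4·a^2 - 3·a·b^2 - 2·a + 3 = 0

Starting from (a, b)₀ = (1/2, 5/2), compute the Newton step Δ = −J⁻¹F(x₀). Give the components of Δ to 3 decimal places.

(0.363, -2.316)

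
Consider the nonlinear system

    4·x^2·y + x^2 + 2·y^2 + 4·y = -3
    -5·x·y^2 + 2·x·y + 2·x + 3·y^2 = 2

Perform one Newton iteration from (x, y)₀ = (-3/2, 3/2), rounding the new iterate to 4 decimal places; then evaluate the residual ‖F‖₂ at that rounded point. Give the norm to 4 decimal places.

12.4895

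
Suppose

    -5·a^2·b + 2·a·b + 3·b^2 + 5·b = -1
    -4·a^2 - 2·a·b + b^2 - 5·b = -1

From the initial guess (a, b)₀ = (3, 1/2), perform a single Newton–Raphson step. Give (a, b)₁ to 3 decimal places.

At (3, 1/2): F = (-15.250, -40.250).
Jacobian J = [[-10·a·b + 2·b, -5·a^2 + 2·a + 6·b + 5], [-8·a - 2·b, -2·a + 2·b - 5]].
At the point, J = [[-14.000, -31.000], [-25.000, -10.000]] (det J = -635.000).
Solving J·Δ = −F gives Δ = (-1.725, 0.287).
Then the next iterate is (a, b)₁ = (1.275, 0.787).

(1.275, 0.787)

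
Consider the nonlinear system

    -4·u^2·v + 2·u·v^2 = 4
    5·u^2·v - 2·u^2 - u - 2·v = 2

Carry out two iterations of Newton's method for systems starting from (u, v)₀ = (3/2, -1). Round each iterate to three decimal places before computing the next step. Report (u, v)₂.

(0.339, -1.893)

At (3/2, -1): F = (8.000, -17.250).
Jacobian J = [[-8·u·v + 2·v^2, -4·u^2 + 4·u·v], [10·u·v - 4·u - 1, 5·u^2 - 2]].
At the point, J = [[14.000, -15.000], [-22.000, 9.250]] (det J = -200.500).
Solving J·Δ = −F gives Δ = (-0.921, -0.327).
Then the next iterate is (u, v)₁ = (0.579, -1.327).
Round to (0.579, -1.327) and repeat: F = (-0.18138, -2.81981), J = [[9.66852, -4.41430], [-10.99933, -0.32380]].
Δ = (-0.240, -0.566), so (u, v)₂ = (0.339, -1.893).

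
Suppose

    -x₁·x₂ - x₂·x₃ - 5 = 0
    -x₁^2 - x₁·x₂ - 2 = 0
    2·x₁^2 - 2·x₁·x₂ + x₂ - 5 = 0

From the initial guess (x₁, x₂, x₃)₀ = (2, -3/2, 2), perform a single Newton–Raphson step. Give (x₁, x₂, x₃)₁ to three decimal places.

(1.186, -1.983, 0.859)

At (2, -3/2, 2): F = (1.000, -3.000, 7.500).
Jacobian J = [[-x₂, -x₁ - x₃, -x₂], [-2·x₁ - x₂, -x₁, 0], [4·x₁ - 2·x₂, -2·x₁ + 1, 0]].
At the point, J = [[1.500, -4.000, 1.500], [-2.500, -2.000, 0.000], [11.000, -3.000, 0.000]] (det J = 44.250).
Solving J·Δ = −F gives Δ = (-0.814, -0.483, -1.141).
Then the next iterate is (x₁, x₂, x₃)₁ = (1.186, -1.983, 0.859).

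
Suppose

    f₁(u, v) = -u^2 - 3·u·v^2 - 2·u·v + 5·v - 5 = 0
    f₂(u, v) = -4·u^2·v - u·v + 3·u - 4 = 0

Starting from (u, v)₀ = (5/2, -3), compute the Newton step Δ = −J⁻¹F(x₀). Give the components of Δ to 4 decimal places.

At (5/2, -3): F = (-78.7500, 86.0000).
Jacobian J = [[-2·u - 3·v^2 - 2·v, -6·u·v - 2·u + 5], [-8·u·v - v + 3, -4·u^2 - u]].
At the point, J = [[-26.0000, 45.0000], [66.0000, -27.5000]] (det J = -2255.0000).
Solving J·Δ = −F gives Δ = (-0.7558, 1.3133).

(-0.7558, 1.3133)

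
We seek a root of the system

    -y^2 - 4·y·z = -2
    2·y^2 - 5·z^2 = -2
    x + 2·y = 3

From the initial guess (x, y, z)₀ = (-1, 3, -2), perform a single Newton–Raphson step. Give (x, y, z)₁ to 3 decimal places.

(0.696, 1.152, -0.891)

At (-1, 3, -2): F = (17.000, 0.000, 2.000).
Jacobian J = [[0, -2·y - 4·z, -4·y], [0, 4·y, -10·z], [1, 2, 0]].
At the point, J = [[0.000, 2.000, -12.000], [0.000, 12.000, 20.000], [1.000, 2.000, 0.000]] (det J = 184.000).
Solving J·Δ = −F gives Δ = (1.696, -1.848, 1.109).
Then the next iterate is (x, y, z)₁ = (0.696, 1.152, -0.891).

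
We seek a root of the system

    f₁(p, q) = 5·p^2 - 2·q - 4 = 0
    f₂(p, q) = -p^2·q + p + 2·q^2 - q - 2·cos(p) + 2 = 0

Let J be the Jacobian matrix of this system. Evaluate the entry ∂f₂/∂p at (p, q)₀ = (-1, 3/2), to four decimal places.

2.3171

∂f₂/∂p = -2·p·q + 2·sin(p) + 1.
At (-1, 3/2) this is 2.3171.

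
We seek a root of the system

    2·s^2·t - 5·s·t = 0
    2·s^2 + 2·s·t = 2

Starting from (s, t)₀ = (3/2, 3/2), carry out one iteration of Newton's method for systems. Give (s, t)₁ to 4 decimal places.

(1.2619, -0.1190)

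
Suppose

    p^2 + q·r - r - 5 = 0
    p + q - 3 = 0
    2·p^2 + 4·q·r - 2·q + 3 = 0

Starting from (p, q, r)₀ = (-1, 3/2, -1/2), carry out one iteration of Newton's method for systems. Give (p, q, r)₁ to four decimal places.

(-4.0556, 7.0556, 1.3333)

At (-1, 3/2, -1/2): F = (-4.2500, -2.5000, -1.0000).
Jacobian J = [[2·p, r, q - 1], [1, 1, 0], [4·p, 4·r - 2, 4·q]].
At the point, J = [[-2.0000, -0.5000, 0.5000], [1.0000, 1.0000, 0.0000], [-4.0000, -4.0000, 6.0000]] (det J = -9.0000).
Solving J·Δ = −F gives Δ = (-3.0556, 5.5556, 1.8333).
Then the next iterate is (p, q, r)₁ = (-4.0556, 7.0556, 1.3333).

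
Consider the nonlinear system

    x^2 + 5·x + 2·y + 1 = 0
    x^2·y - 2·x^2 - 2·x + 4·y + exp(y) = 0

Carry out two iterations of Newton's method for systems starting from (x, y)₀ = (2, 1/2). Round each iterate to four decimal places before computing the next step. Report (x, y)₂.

At (2, 1/2): F = (16.0000, -6.351279).
Jacobian J = [[2·x + 5, 2], [2·x·y - 4·x - 2, x^2 + exp(y) + 4]].
At the point, J = [[9.0000, 2.0000], [-8.0000, 9.648721]] (det J = 102.838491).
Solving J·Δ = −F gives Δ = (-1.6247, -0.6888).
Then the next iterate is (x, y)₁ = (0.3753, -0.1888).
Round to (0.3753, -0.1888) and repeat: F = (2.639750, -0.986141), J = [[5.7506, 2.0000], [-3.642913, 4.968802]].
Δ = (-0.4208, -0.1100), so (x, y)₂ = (-0.0455, -0.2988).

(-0.0455, -0.2988)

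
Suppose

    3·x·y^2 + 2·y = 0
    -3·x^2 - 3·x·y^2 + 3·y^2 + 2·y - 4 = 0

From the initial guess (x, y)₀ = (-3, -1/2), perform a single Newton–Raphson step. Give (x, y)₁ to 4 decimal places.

(-1.2180, -0.3260)

At (-3, -1/2): F = (-3.2500, -29.0000).
Jacobian J = [[3·y^2, 6·x·y + 2], [-6·x - 3·y^2, -6·x·y + 6·y + 2]].
At the point, J = [[0.7500, 11.0000], [17.2500, -10.0000]] (det J = -197.2500).
Solving J·Δ = −F gives Δ = (1.7820, 0.1740).
Then the next iterate is (x, y)₁ = (-1.2180, -0.3260).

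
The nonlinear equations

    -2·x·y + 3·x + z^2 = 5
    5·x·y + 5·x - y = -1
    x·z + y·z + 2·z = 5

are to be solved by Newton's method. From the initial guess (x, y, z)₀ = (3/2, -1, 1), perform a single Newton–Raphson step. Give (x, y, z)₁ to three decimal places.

(-0.088, -1.308, 2.758)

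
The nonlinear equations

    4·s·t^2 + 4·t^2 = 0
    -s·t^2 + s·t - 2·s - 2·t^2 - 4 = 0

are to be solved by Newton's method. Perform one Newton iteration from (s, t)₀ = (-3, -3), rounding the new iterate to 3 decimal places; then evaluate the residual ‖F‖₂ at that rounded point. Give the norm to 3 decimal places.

At (-3, -3): F = (-72.000, 20.000).
Jacobian J = [[4·t^2, 8·s·t + 8·t], [-t^2 + t - 2, -2·s·t + s - 4·t]].
At the point, J = [[36.000, 48.000], [-14.000, -9.000]] (det J = 348.000).
Solving J·Δ = −F gives Δ = (0.897, 0.828).
Then the next iterate is (s, t)₁ = (-2.103, -2.172).
Re-evaluating at (-2.103, -2.172): F = (-20.81398, 5.25963), so ‖F‖₂ = 21.468.

21.468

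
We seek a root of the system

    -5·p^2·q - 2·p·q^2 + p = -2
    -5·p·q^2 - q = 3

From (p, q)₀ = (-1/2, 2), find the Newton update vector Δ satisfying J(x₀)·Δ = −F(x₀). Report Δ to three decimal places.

(-0.162, -0.915)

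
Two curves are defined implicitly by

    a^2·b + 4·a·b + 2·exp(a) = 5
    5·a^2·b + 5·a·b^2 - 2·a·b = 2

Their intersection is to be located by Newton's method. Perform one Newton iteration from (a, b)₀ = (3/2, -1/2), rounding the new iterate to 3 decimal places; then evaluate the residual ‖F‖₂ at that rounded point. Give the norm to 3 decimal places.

2.102

At (3/2, -1/2): F = (-0.16162, -4.250).
Jacobian J = [[2·a·b + 4·b + 2·exp(a), a^2 + 4·a], [10·a·b + 5·b^2 - 2·b, 5·a^2 + 10·a·b - 2·a]].
At the point, J = [[5.46338, 8.250], [-5.250, 0.750]] (det J = 47.41003).
Solving J·Δ = −F gives Δ = (-0.737, 0.508).
Then the next iterate is (a, b)₁ = (0.763, 0.008).
Re-evaluating at (0.763, 0.008): F = (-0.68153, -1.98868), so ‖F‖₂ = 2.102.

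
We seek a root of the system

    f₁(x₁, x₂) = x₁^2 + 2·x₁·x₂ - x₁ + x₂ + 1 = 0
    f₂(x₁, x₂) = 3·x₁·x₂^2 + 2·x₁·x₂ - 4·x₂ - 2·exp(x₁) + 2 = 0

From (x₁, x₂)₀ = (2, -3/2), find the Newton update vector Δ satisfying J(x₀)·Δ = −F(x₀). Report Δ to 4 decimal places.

(-1.4035, 0.9000)

At (2, -3/2): F = (-4.5000, 0.721888).
Jacobian J = [[2·x₁ + 2·x₂ - 1, 2·x₁ + 1], [3·x₂^2 + 2·x₂ - 2·exp(x₁), 6·x₁·x₂ + 2·x₁ - 4]].
At the point, J = [[0.0000, 5.0000], [-11.028112, -18.0000]] (det J = 55.140561).
Solving J·Δ = −F gives Δ = (-1.4035, 0.9000).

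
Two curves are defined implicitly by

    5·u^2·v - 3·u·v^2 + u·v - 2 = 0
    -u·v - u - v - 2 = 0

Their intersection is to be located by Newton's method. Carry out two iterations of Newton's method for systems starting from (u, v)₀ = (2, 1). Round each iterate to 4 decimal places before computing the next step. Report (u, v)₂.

At (2, 1): F = (14.0000, -7.0000).
Jacobian J = [[10·u·v - 3·v^2 + v, 5·u^2 - 6·u·v + u], [-v - 1, -u - 1]].
At the point, J = [[18.0000, 10.0000], [-2.0000, -3.0000]] (det J = -34.0000).
Solving J·Δ = −F gives Δ = (0.8235, -2.8824).
Then the next iterate is (u, v)₁ = (2.8235, -1.8824).
Round to (2.8235, -1.8824) and repeat: F = (-112.363475, 2.373856), J = [[-65.662253, 74.574000], [0.8824, -3.8235]].
Δ = (-1.3635, 0.3062), so (u, v)₂ = (1.4600, -1.5762).

(1.4600, -1.5762)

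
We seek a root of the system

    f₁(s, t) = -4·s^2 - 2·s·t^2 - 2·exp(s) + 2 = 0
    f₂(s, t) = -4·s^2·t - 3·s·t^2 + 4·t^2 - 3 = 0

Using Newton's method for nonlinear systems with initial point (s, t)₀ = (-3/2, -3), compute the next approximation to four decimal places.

(-0.6492, -2.2184)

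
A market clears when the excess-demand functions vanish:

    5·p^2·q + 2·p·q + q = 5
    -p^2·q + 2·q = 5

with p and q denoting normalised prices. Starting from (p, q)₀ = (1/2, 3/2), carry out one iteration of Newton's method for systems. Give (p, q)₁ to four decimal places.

(0.1774, 2.5806)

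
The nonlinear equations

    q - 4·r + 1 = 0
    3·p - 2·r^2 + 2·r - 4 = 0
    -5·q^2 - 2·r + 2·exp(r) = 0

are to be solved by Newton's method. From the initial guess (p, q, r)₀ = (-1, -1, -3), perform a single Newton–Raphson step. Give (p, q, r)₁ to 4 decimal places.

(-5.2303, -0.5169, 0.1208)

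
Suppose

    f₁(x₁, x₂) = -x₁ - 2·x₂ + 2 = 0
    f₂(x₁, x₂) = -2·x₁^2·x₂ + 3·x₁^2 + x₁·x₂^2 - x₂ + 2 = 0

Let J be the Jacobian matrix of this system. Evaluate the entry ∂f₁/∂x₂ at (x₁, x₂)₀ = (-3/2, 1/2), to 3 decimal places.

∂f₁/∂x₂ = -2.
At (-3/2, 1/2) this is -2.000.

-2.000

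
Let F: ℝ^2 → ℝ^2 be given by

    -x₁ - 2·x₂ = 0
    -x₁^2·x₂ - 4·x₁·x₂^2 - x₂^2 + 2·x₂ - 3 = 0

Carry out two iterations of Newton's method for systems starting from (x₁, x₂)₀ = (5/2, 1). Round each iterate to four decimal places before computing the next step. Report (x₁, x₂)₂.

(-4.9625, 2.4812)

At (5/2, 1): F = (-4.5000, -18.2500).
Jacobian J = [[-1, -2], [-2·x₁·x₂ - 4·x₂^2, -x₁^2 - 8·x₁·x₂ - 2·x₂ + 2]].
At the point, J = [[-1.0000, -2.0000], [-9.0000, -26.2500]] (det J = 8.2500).
Solving J·Δ = −F gives Δ = (-9.8939, 2.6970).
Then the next iterate is (x₁, x₂)₁ = (-7.3939, 3.6970).
Round to (-7.3939, 3.6970) and repeat: F = (-0.0001, 192.845750), J = [[-1.0000, -2.0000], [-0.000739, 158.618229]].
Δ = (2.4314, -1.2158), so (x₁, x₂)₂ = (-4.9625, 2.4812).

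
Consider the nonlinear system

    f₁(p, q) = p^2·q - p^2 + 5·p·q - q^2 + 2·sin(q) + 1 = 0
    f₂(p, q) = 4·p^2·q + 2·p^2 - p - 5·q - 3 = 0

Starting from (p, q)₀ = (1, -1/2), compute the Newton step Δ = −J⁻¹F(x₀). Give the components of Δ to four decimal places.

(-1.2165, -0.2835)

At (1, -1/2): F = (-4.208851, -1.5000).
Jacobian J = [[2·p·q - 2·p + 5·q, p^2 + 5·p - 2·q + 2·cos(q)], [8·p·q + 4·p - 1, 4·p^2 - 5]].
At the point, J = [[-5.5000, 8.755165], [-1.0000, -1.0000]] (det J = 14.255165).
Solving J·Δ = −F gives Δ = (-1.2165, -0.2835).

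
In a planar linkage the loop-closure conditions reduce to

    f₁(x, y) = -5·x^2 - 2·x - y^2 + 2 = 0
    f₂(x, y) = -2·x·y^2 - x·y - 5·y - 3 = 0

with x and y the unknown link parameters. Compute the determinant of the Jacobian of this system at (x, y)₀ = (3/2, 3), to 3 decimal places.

J = [[-10·x - 2, -2·y], [-2·y^2 - y, -4·x·y - x - 5]].
At the point, J = [[-17.000, -6.000], [-21.000, -24.500]].
det J = 290.500.

290.500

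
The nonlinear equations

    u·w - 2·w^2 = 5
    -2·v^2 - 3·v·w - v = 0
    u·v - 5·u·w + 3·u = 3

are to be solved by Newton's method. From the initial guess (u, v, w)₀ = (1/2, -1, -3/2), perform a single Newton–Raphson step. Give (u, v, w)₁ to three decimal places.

(0.741, -0.920, 0.133)

At (1/2, -1, -3/2): F = (-10.250, -5.500, 1.750).
Jacobian J = [[w, 0, u - 4·w], [0, -4·v - 3·w - 1, -3·v], [v - 5·w + 3, u, -5·u]].
At the point, J = [[-1.500, 0.000, 6.500], [0.000, 7.500, 3.000], [9.500, 0.500, -2.500]] (det J = -432.750).
Solving J·Δ = −F gives Δ = (0.241, 0.080, 1.633).
Then the next iterate is (u, v, w)₁ = (0.741, -0.920, 0.133).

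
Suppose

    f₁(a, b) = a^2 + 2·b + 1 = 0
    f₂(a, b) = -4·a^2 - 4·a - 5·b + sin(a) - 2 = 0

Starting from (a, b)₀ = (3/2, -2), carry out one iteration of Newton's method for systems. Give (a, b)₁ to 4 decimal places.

At (3/2, -2): F = (-0.7500, -6.002505).
Jacobian J = [[2·a, 2], [-8·a + cos(a) - 4, -5]].
At the point, J = [[3.0000, 2.0000], [-15.929263, -5.0000]] (det J = 16.858526).
Solving J·Δ = −F gives Δ = (-0.9345, 1.7768).
Then the next iterate is (a, b)₁ = (0.5655, -0.2232).

(0.5655, -0.2232)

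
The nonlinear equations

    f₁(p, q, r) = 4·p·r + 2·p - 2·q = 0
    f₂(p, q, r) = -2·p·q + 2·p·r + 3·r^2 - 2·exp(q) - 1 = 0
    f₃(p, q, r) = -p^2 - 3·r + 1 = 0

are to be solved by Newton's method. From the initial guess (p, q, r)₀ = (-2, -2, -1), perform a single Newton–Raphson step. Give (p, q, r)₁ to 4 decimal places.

At (-2, -2, -1): F = (8.0000, -2.270671, 0.0000).
Jacobian J = [[4·r + 2, -2, 4·p], [-2·q + 2·r, -2·p - 2·exp(q), 2·p + 6·r], [-2·p, 0, -3]].
At the point, J = [[-2.0000, -2.0000, -8.0000], [2.0000, 3.729329, -10.0000], [4.0000, 0.0000, -3.0000]] (det J = 209.714518).
Solving J·Δ = −F gives Δ = (0.3618, 1.7084, 0.4824).
Then the next iterate is (p, q, r)₁ = (-1.6382, -0.2916, -0.5176).

(-1.6382, -0.2916, -0.5176)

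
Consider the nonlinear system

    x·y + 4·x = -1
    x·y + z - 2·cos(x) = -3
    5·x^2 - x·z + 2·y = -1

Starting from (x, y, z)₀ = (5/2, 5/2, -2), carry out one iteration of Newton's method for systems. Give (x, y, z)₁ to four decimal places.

(1.9960, -3.0895, 4.9849)

At (5/2, 5/2, -2): F = (17.2500, 8.852287, 42.2500).
Jacobian J = [[y + 4, x, 0], [y + 2·sin(x), x, 1], [10·x - z, 2, -x]].
At the point, J = [[6.5000, 2.5000, 0.0000], [3.696944, 2.5000, 1.0000], [27.0000, 2.0000, -2.5000]] (det J = 36.980902).
Solving J·Δ = −F gives Δ = (-0.5040, -5.5895, 6.9849).
Then the next iterate is (x, y, z)₁ = (1.9960, -3.0895, 4.9849).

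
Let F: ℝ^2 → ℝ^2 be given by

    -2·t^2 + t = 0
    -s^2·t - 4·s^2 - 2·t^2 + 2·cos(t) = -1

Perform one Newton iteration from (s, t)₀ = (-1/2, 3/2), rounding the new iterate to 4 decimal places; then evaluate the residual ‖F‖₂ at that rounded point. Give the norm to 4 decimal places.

At (-1/2, 3/2): F = (-3.0000, -4.733526).
Jacobian J = [[0, -4·t + 1], [-2·s·t - 8·s, -s^2 - 4·t - 2·sin(t)]].
At the point, J = [[0.0000, -5.0000], [5.5000, -8.244990]] (det J = 27.5000).
Solving J·Δ = −F gives Δ = (-0.0388, -0.6000).
Then the next iterate is (s, t)₁ = (-0.5388, 0.9000).
Re-evaluating at (-0.5388, 0.9000): F = (-0.7200, -0.799277), so ‖F‖₂ = 1.0758.

1.0758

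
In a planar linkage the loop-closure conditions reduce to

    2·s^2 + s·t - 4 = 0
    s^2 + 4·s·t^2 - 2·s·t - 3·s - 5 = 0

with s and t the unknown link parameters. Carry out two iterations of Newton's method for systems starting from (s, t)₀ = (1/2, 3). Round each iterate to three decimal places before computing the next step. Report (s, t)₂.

(0.770, 2.892)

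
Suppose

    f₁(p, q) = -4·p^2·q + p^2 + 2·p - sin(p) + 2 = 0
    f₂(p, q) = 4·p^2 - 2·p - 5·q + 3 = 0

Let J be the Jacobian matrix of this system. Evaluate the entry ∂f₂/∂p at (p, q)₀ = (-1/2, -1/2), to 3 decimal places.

∂f₂/∂p = 8·p - 2.
At (-1/2, -1/2) this is -6.000.

-6.000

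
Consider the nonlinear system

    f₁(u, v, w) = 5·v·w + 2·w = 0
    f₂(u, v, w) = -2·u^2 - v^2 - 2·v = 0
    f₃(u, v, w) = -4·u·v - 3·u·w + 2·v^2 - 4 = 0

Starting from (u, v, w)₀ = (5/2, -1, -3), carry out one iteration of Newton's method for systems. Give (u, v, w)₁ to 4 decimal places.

At (5/2, -1, -3): F = (9.0000, -11.5000, 30.5000).
Jacobian J = [[0, 5·w, 5·v + 2], [-4·u, -2·v - 2, 0], [-4·v - 3·w, -4·u + 4·v, -3·u]].
At the point, J = [[0.0000, -15.0000, -3.0000], [-10.0000, 0.0000, 0.0000], [13.0000, -14.0000, -7.5000]] (det J = 705.0000).
Solving J·Δ = −F gives Δ = (-1.1500, 0.2957, 1.5213).
Then the next iterate is (u, v, w)₁ = (1.3500, -0.7043, -1.4787).

(1.3500, -0.7043, -1.4787)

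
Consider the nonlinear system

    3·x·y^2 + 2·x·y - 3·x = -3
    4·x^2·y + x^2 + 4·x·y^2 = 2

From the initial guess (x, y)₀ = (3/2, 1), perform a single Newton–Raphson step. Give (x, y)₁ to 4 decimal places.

At (3/2, 1): F = (6.0000, 15.2500).
Jacobian J = [[3·y^2 + 2·y - 3, 6·x·y + 2·x], [8·x·y + 2·x + 4·y^2, 4·x^2 + 8·x·y]].
At the point, J = [[2.0000, 12.0000], [19.0000, 21.0000]] (det J = -186.0000).
Solving J·Δ = −F gives Δ = (-0.3065, -0.4489).
Then the next iterate is (x, y)₁ = (1.1935, 0.5511).

(1.1935, 0.5511)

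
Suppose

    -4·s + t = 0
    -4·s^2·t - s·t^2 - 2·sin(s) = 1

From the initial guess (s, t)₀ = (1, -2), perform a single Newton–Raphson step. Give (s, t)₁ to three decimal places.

(0.879, 3.518)

At (1, -2): F = (-6.000, 1.31706).
Jacobian J = [[-4, 1], [-8·s·t - t^2 - 2·cos(s), -4·s^2 - 2·s·t]].
At the point, J = [[-4.000, 1.000], [10.91940, 0.000]] (det J = -10.91940).
Solving J·Δ = −F gives Δ = (-0.121, 5.518).
Then the next iterate is (s, t)₁ = (0.879, 3.518).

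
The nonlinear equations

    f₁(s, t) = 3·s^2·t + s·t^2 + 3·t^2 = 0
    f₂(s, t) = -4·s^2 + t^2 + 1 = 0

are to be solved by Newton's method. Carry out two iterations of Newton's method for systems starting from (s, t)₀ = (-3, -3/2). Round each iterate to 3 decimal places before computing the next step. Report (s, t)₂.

(-1.082, -1.572)

At (-3, -3/2): F = (-40.500, -32.750).
Jacobian J = [[6·s·t + t^2, 3·s^2 + 2·s·t + 6·t], [-8·s, 2·t]].
At the point, J = [[29.250, 27.000], [24.000, -3.000]] (det J = -735.750).
Solving J·Δ = −F gives Δ = (1.367, 0.019).
Then the next iterate is (s, t)₁ = (-1.633, -1.481).
Round to (-1.633, -1.481) and repeat: F = (-8.84977, -7.47339), J = [[16.70420, 3.95101], [13.064, -2.962]].
Δ = (0.551, -0.091), so (s, t)₂ = (-1.082, -1.572).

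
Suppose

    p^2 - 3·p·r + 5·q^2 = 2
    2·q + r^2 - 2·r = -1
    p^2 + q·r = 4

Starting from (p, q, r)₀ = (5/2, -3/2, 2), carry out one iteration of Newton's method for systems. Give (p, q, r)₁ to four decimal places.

At (5/2, -3/2, 2): F = (0.5000, -2.0000, -0.7500).
Jacobian J = [[2·p - 3·r, 10·q, -3·p], [0, 2, 2·r - 2], [2·p, r, q]].
At the point, J = [[-1.0000, -15.0000, -7.5000], [0.0000, 2.0000, 2.0000], [5.0000, 2.0000, -1.5000]] (det J = -68.0000).
Solving J·Δ = −F gives Δ = (1.2169, -1.0956, 2.0956).
Then the next iterate is (p, q, r)₁ = (3.7169, -2.5956, 4.0956).

(3.7169, -2.5956, 4.0956)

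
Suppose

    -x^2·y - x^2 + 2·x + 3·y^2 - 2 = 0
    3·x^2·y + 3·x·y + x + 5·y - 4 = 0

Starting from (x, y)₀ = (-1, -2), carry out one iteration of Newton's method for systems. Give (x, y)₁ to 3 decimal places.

(0.648, -1.308)

At (-1, -2): F = (9.000, -15.000).
Jacobian J = [[-2·x·y - 2·x + 2, -x^2 + 6·y], [6·x·y + 3·y + 1, 3·x^2 + 3·x + 5]].
At the point, J = [[0.000, -13.000], [7.000, 5.000]] (det J = 91.000).
Solving J·Δ = −F gives Δ = (1.648, 0.692).
Then the next iterate is (x, y)₁ = (0.648, -1.308).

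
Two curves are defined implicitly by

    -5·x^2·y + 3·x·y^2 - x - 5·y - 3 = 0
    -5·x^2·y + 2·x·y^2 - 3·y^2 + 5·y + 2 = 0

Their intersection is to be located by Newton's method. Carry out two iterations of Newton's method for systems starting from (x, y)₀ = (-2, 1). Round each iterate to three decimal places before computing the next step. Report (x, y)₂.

(-2.207, -0.258)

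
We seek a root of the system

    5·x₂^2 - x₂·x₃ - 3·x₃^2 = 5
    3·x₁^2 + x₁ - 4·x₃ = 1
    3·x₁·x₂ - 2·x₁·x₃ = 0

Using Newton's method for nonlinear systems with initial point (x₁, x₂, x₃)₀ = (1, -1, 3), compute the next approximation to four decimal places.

At (1, -1, 3): F = (-24.0000, -9.0000, -9.0000).
Jacobian J = [[0, 10·x₂ - x₃, -x₂ - 6·x₃], [6·x₁ + 1, 0, -4], [3·x₂ - 2·x₃, 3·x₁, -2·x₁]].
At the point, J = [[0.0000, -13.0000, -17.0000], [7.0000, 0.0000, -4.0000], [-9.0000, 3.0000, -2.0000]] (det J = -1007.0000).
Solving J·Δ = −F gives Δ = (-0.0626, 1.2393, -2.3595).
Then the next iterate is (x₁, x₂, x₃)₁ = (0.9374, 0.2393, 0.6405).

(0.9374, 0.2393, 0.6405)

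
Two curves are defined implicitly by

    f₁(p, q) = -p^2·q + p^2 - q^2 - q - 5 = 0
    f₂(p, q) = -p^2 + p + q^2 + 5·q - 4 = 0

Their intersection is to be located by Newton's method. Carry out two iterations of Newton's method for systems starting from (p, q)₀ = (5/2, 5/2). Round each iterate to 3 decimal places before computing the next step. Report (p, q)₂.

At (5/2, 5/2): F = (-23.125, 11.000).
Jacobian J = [[-2·p·q + 2·p, -p^2 - 2·q - 1], [-2·p + 1, 2·q + 5]].
At the point, J = [[-7.500, -12.250], [-4.000, 10.000]] (det J = -124.000).
Solving J·Δ = −F gives Δ = (-0.778, -1.411).
Then the next iterate is (p, q)₁ = (1.722, 1.089).
Round to (1.722, 1.089) and repeat: F = (-7.53883, 1.38764), J = [[-0.30652, -6.14328], [-2.444, 7.178]].
Δ = (-2.648, -1.095), so (p, q)₂ = (-0.926, -0.006).

(-0.926, -0.006)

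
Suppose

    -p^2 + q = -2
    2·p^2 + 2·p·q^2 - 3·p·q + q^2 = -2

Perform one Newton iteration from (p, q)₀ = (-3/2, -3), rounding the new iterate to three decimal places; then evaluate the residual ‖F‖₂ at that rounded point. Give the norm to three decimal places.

1.856

At (-3/2, -3): F = (-3.250, -25.000).
Jacobian J = [[-2·p, 1], [4·p + 2·q^2 - 3·q, 4·p·q - 3·p + 2·q]].
At the point, J = [[3.000, 1.000], [21.000, 16.500]] (det J = 28.500).
Solving J·Δ = −F gives Δ = (1.004, 0.237).
Then the next iterate is (p, q)₁ = (-0.496, -2.763).
Re-evaluating at (-0.496, -2.763): F = (-1.00902, -1.55824), so ‖F‖₂ = 1.856.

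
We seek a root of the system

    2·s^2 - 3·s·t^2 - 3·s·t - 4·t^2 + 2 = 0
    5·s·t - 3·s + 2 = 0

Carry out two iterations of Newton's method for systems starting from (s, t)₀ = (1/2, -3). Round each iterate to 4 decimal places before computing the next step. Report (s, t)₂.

(0.2529, -1.0650)

At (1/2, -3): F = (-42.5000, -7.0000).
Jacobian J = [[4·s - 3·t^2 - 3·t, -6·s·t - 3·s - 8·t], [5·t - 3, 5·s]].
At the point, J = [[-16.0000, 31.5000], [-18.0000, 2.5000]] (det J = 527.0000).
Solving J·Δ = −F gives Δ = (-0.2168, 1.2391).
Then the next iterate is (s, t)₁ = (0.2832, -1.7609).
Round to (0.2832, -1.7609) and repeat: F = (-11.381023, -1.343034), J = [[-2.886806, 16.229721], [-11.8045, 1.4160]].
Δ = (-0.0303, 0.6959), so (s, t)₂ = (0.2529, -1.0650).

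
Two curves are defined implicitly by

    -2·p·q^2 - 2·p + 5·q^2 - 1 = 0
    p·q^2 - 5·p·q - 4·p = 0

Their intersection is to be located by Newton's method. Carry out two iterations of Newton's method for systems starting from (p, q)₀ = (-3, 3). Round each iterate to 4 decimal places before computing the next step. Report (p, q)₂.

At (-3, 3): F = (104.0000, 30.0000).
Jacobian J = [[-2·q^2 - 2, -4·p·q + 10·q], [q^2 - 5·q - 4, 2·p·q - 5·p]].
At the point, J = [[-20.0000, 66.0000], [-10.0000, -3.0000]] (det J = 720.0000).
Solving J·Δ = −F gives Δ = (3.1833, -0.6111).
Then the next iterate is (p, q)₁ = (0.1833, 2.3889).
Round to (0.1833, 2.3889) and repeat: F = (25.075487, -1.876562), J = [[-13.413686, 22.137459], [-10.237657, -0.040729]].
Δ = (-0.1784, -1.2408), so (p, q)₂ = (0.0049, 1.1481).

(0.0049, 1.1481)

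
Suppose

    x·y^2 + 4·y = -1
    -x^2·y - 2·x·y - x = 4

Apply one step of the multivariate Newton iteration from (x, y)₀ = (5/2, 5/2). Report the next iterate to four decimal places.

At (5/2, 5/2): F = (26.6250, -34.6250).
Jacobian J = [[y^2, 2·x·y + 4], [-2·x·y - 2·y - 1, -x^2 - 2·x]].
At the point, J = [[6.2500, 16.5000], [-18.5000, -11.2500]] (det J = 234.9375).
Solving J·Δ = −F gives Δ = (-1.1568, -1.1754).
Then the next iterate is (x, y)₁ = (1.3432, 1.3246).

(1.3432, 1.3246)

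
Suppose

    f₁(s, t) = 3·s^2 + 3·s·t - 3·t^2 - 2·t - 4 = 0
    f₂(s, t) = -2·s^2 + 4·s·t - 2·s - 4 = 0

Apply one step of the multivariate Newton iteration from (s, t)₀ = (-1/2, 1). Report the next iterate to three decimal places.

(0.362, -0.026)

At (-1/2, 1): F = (-9.750, -5.500).
Jacobian J = [[6·s + 3·t, 3·s - 6·t - 2], [-4·s + 4·t - 2, 4·s]].
At the point, J = [[0.000, -9.500], [4.000, -2.000]] (det J = 38.000).
Solving J·Δ = −F gives Δ = (0.862, -1.026).
Then the next iterate is (s, t)₁ = (0.362, -0.026).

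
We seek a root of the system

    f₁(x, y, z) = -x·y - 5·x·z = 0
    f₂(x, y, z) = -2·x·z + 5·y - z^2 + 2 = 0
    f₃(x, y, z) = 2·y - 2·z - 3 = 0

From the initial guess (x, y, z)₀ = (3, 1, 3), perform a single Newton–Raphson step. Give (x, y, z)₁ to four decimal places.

(-88.1250, 82.2500, 80.7500)

At (3, 1, 3): F = (-48.0000, -20.0000, -7.0000).
Jacobian J = [[-y - 5·z, -x, -5·x], [-2·z, 5, -2·x - 2·z], [0, 2, -2]].
At the point, J = [[-16.0000, -3.0000, -15.0000], [-6.0000, 5.0000, -12.0000], [0.0000, 2.0000, -2.0000]] (det J = -8.0000).
Solving J·Δ = −F gives Δ = (-91.1250, 81.2500, 77.7500).
Then the next iterate is (x, y, z)₁ = (-88.1250, 82.2500, 80.7500).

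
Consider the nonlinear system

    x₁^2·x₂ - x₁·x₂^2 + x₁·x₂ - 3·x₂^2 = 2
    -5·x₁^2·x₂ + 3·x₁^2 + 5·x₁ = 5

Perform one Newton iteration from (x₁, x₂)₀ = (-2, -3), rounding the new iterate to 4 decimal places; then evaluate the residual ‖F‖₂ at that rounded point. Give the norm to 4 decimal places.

At (-2, -3): F = (-17.0000, 57.0000).
Jacobian J = [[2·x₁·x₂ - x₂^2 + x₂, x₁^2 - 2·x₁·x₂ + x₁ - 6·x₂], [-10·x₁·x₂ + 6·x₁ + 5, -5·x₁^2]].
At the point, J = [[0.0000, 8.0000], [-67.0000, -20.0000]] (det J = 536.0000).
Solving J·Δ = −F gives Δ = (0.2164, 2.1250).
Then the next iterate is (x₁, x₂)₁ = (-1.7836, -0.8750).
Re-evaluating at (-1.7836, -0.8750): F = (-4.154232, 9.543564), so ‖F‖₂ = 10.4085.

10.4085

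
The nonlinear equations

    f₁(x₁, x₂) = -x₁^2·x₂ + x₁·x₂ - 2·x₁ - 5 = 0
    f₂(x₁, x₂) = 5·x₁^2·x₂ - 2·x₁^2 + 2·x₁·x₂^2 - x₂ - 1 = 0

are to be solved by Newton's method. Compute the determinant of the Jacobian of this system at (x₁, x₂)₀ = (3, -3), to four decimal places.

-400.0000

J = [[-2·x₁·x₂ + x₂ - 2, -x₁^2 + x₁], [10·x₁·x₂ - 4·x₁ + 2·x₂^2, 5·x₁^2 + 4·x₁·x₂ - 1]].
At the point, J = [[13.0000, -6.0000], [-84.0000, 8.0000]].
det J = -400.0000.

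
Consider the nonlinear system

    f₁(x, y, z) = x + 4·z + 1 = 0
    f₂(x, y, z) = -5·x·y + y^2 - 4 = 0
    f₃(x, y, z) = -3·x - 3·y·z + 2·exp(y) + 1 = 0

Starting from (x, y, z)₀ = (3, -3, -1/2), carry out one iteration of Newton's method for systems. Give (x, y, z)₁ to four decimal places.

At (3, -3, -1/2): F = (2.0000, 50.0000, -12.400426).
Jacobian J = [[1, 0, 4], [-5·y, -5·x + 2·y, 0], [-3, -3·z + 2·exp(y), -3·y]].
At the point, J = [[1.0000, 0.0000, 4.0000], [15.0000, -21.0000, 0.0000], [-3.0000, 1.599574, 9.0000]] (det J = -345.025552).
Solving J·Δ = −F gives Δ = (-3.1874, 0.1043, 0.2968).
Then the next iterate is (x, y, z)₁ = (-0.1874, -2.8957, -0.2032).

(-0.1874, -2.8957, -0.2032)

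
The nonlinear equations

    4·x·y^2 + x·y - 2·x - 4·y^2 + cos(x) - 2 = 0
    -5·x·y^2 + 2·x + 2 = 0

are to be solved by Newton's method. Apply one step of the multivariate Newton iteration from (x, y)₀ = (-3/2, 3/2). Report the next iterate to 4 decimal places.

(-1.9212, 0.6213)

At (-3/2, 3/2): F = (-23.679263, 15.8750).
Jacobian J = [[4·y^2 + y - sin(x) - 2, 8·x·y + x - 8·y], [-5·y^2 + 2, -10·x·y]].
At the point, J = [[9.497495, -31.5000], [-9.2500, 22.5000]] (det J = -77.681363).
Solving J·Δ = −F gives Δ = (-0.4212, -0.8787).
Then the next iterate is (x, y)₁ = (-1.9212, 0.6213).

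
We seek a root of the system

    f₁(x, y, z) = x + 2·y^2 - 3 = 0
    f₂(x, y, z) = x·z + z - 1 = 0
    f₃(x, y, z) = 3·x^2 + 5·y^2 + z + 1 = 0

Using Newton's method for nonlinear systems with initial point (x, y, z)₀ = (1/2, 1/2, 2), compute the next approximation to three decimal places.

(10.900, -3.700, -13.200)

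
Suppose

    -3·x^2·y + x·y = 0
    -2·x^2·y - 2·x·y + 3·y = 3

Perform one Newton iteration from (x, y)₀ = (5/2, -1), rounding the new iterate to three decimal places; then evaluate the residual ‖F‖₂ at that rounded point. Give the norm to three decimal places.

235.975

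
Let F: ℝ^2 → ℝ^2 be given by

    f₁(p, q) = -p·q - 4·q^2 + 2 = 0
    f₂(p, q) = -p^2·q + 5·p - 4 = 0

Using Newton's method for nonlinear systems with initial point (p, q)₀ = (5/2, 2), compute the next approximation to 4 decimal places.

(3.0594, 0.9125)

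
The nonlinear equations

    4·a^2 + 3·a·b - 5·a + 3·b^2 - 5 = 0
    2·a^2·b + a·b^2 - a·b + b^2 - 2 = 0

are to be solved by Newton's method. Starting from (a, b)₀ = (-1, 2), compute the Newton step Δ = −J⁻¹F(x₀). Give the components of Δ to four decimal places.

(0.1818, -0.9697)

At (-1, 2): F = (10.0000, 4.0000).
Jacobian J = [[8·a + 3·b - 5, 3·a + 6·b], [4·a·b + b^2 - b, 2·a^2 + 2·a·b - a + 2·b]].
At the point, J = [[-7.0000, 9.0000], [-6.0000, 3.0000]] (det J = 33.0000).
Solving J·Δ = −F gives Δ = (0.1818, -0.9697).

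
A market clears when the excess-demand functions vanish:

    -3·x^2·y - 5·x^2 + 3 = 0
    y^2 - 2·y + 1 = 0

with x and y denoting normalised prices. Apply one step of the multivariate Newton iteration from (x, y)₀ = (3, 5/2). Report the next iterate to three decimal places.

(1.810, 1.750)

At (3, 5/2): F = (-109.500, 2.250).
Jacobian J = [[-6·x·y - 10·x, -3·x^2], [0, 2·y - 2]].
At the point, J = [[-75.000, -27.000], [0.000, 3.000]] (det J = -225.000).
Solving J·Δ = −F gives Δ = (-1.190, -0.750).
Then the next iterate is (x, y)₁ = (1.810, 1.750).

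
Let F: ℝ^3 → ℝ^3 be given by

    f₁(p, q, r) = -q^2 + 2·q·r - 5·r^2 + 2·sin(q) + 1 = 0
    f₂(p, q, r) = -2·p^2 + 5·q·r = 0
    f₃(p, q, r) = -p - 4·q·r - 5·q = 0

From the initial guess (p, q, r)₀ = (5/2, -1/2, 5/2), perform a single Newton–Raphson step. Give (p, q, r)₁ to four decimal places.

At (5/2, -1/2, 5/2): F = (-33.958851, -18.7500, 5.0000).
Jacobian J = [[0, -2·q + 2·r + 2·cos(q), 2·q - 10·r], [-4·p, 5·r, 5·q], [-1, -4·r - 5, -4·q]].
At the point, J = [[0.0000, 7.755165, -26.0000], [-10.0000, 12.5000, -2.5000], [-1.0000, -15.0000, 2.0000]] (det J = -4050.508785).
Solving J·Δ = −F gives Δ = (-1.2515, 0.2527, -1.2307).
Then the next iterate is (p, q, r)₁ = (1.2485, -0.2473, 1.2693).

(1.2485, -0.2473, 1.2693)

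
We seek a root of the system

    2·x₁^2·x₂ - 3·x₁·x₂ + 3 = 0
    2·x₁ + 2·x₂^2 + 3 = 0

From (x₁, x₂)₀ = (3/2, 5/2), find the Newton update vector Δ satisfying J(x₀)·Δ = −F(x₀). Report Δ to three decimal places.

(-0.400, -1.770)

At (3/2, 5/2): F = (3.000, 18.500).
Jacobian J = [[4·x₁·x₂ - 3·x₂, 2·x₁^2 - 3·x₁], [2, 4·x₂]].
At the point, J = [[7.500, 0.000], [2.000, 10.000]] (det J = 75.000).
Solving J·Δ = −F gives Δ = (-0.400, -1.770).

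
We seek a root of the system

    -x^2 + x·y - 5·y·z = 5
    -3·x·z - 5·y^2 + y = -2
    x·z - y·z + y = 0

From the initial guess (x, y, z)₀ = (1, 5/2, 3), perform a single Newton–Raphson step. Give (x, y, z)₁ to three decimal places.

(-0.078, 1.721, 0.549)

At (1, 5/2, 3): F = (-41.000, -35.750, -2.000).
Jacobian J = [[-2·x + y, x - 5·z, -5·y], [-3·z, -10·y + 1, -3·x], [z, -z + 1, x - y]].
At the point, J = [[0.500, -14.000, -12.500], [-9.000, -24.000, -3.000], [3.000, -2.000, -1.500]] (det J = -795.000).
Solving J·Δ = −F gives Δ = (-1.078, -0.779, -2.451).
Then the next iterate is (x, y, z)₁ = (-0.078, 1.721, 0.549).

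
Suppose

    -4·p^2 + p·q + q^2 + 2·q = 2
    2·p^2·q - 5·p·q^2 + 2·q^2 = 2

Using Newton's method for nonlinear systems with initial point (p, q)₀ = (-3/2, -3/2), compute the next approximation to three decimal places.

At (-3/2, -3/2): F = (-9.500, 12.625).
Jacobian J = [[-8·p + q, p + 2·q + 2], [4·p·q - 5·q^2, 2·p^2 - 10·p·q + 4·q]].
At the point, J = [[10.500, -2.500], [-2.250, -24.000]] (det J = -257.625).
Solving J·Δ = −F gives Δ = (1.008, 0.432).
Then the next iterate is (p, q)₁ = (-0.492, -1.068).

(-0.492, -1.068)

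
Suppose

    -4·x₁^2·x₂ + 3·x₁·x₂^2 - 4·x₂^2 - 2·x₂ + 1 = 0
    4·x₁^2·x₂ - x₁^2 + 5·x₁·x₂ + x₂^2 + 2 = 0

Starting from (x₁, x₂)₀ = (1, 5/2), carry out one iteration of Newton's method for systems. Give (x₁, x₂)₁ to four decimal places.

(0.8624, 0.6747)

At (1, 5/2): F = (-20.2500, 29.7500).
Jacobian J = [[-8·x₁·x₂ + 3·x₂^2, -4·x₁^2 + 6·x₁·x₂ - 8·x₂ - 2], [8·x₁·x₂ - 2·x₁ + 5·x₂, 4·x₁^2 + 5·x₁ + 2·x₂]].
At the point, J = [[-1.2500, -11.0000], [30.5000, 14.0000]] (det J = 318.0000).
Solving J·Δ = −F gives Δ = (-0.1376, -1.8253).
Then the next iterate is (x₁, x₂)₁ = (0.8624, 0.6747).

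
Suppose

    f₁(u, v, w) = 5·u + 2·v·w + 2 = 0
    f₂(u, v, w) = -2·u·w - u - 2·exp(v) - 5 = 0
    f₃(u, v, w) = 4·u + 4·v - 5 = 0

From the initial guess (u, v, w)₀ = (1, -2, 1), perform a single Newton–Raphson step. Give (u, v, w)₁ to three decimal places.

(-1.986, 3.236, 0.635)

At (1, -2, 1): F = (3.000, -8.27067, -9.000).
Jacobian J = [[5, 2·w, 2·v], [-2·w - 1, -2·exp(v), -2·u], [4, 4, 0]].
At the point, J = [[5.000, 2.000, -4.000], [-3.000, -0.27067, -2.000], [4.000, 4.000, 0.000]] (det J = 67.66927).
Solving J·Δ = −F gives Δ = (-2.986, 5.236, -0.365).
Then the next iterate is (u, v, w)₁ = (-1.986, 3.236, 0.635).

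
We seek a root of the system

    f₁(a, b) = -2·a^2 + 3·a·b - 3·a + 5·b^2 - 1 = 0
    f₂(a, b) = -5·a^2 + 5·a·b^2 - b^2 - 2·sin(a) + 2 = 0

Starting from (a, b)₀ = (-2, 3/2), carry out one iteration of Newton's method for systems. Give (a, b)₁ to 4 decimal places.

(-1.3472, 0.8943)

At (-2, 3/2): F = (-0.7500, -40.931405).
Jacobian J = [[-4·a + 3·b - 3, 3·a + 10·b], [-10·a + 5·b^2 - 2·cos(a), 10·a·b - 2·b]].
At the point, J = [[9.5000, 9.0000], [32.082294, -33.0000]] (det J = -602.240643).
Solving J·Δ = −F gives Δ = (0.6528, -0.6057).
Then the next iterate is (a, b)₁ = (-1.3472, 0.8943).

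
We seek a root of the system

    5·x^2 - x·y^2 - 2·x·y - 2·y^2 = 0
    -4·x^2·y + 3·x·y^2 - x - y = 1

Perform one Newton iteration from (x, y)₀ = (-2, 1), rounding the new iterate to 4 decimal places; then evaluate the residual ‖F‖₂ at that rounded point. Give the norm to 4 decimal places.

8.6535

At (-2, 1): F = (24.0000, -22.0000).
Jacobian J = [[10·x - y^2 - 2·y, -2·x·y - 2·x - 4·y], [-8·x·y + 3·y^2 - 1, -4·x^2 + 6·x·y - 1]].
At the point, J = [[-23.0000, 4.0000], [18.0000, -29.0000]] (det J = 595.0000).
Solving J·Δ = −F gives Δ = (1.0218, -0.1244).
Then the next iterate is (x, y)₁ = (-0.9782, 0.8756).
Re-evaluating at (-0.9782, 0.8756): F = (5.714011, -6.498645), so ‖F‖₂ = 8.6535.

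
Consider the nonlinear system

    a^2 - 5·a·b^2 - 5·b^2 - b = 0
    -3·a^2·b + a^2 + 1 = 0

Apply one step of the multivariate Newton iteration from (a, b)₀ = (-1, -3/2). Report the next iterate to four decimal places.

(-0.9652, 0.5391)

At (-1, -3/2): F = (2.5000, 6.5000).
Jacobian J = [[2·a - 5·b^2, -10·a·b - 10·b - 1], [-6·a·b + 2·a, -3·a^2]].
At the point, J = [[-13.2500, -1.0000], [-11.0000, -3.0000]] (det J = 28.7500).
Solving J·Δ = −F gives Δ = (0.0348, 2.0391).
Then the next iterate is (a, b)₁ = (-0.9652, 0.5391).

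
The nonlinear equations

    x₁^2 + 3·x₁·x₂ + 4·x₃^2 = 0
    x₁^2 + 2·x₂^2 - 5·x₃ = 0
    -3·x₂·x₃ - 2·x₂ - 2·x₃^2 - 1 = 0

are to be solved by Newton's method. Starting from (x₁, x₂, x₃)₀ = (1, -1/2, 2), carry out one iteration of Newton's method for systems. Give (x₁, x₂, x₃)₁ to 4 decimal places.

At (1, -1/2, 2): F = (15.5000, -8.5000, -5.0000).
Jacobian J = [[2·x₁ + 3·x₂, 3·x₁, 8·x₃], [2·x₁, 4·x₂, -5], [0, -3·x₃ - 2, -3·x₂ - 4·x₃]].
At the point, J = [[0.5000, 3.0000, 16.0000], [2.0000, -2.0000, -5.0000], [0.0000, -8.0000, -6.5000]] (det J = -230.5000).
Solving J·Δ = −F gives Δ = (1.8167, 0.2457, -1.0716).
Then the next iterate is (x₁, x₂, x₃)₁ = (2.8167, -0.2543, 0.9284).

(2.8167, -0.2543, 0.9284)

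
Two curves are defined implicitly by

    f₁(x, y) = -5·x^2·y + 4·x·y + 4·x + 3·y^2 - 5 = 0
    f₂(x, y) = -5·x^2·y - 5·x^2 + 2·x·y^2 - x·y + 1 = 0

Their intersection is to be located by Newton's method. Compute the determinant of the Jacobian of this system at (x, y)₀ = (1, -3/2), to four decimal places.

J = [[-10·x·y + 4·y + 4, -5·x^2 + 4·x + 6·y], [-10·x·y - 10·x + 2·y^2 - y, -5·x^2 + 4·x·y - x]].
At the point, J = [[13.0000, -10.0000], [11.0000, -12.0000]].
det J = -46.0000.

-46.0000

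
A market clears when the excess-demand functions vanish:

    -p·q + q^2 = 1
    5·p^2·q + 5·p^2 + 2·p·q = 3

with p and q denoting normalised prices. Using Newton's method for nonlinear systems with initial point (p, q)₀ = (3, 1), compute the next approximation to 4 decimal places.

(8.4545, -7.4545)

At (3, 1): F = (-3.0000, 93.0000).
Jacobian J = [[-q, -p + 2·q], [10·p·q + 10·p + 2·q, 5·p^2 + 2·p]].
At the point, J = [[-1.0000, -1.0000], [62.0000, 51.0000]] (det J = 11.0000).
Solving J·Δ = −F gives Δ = (5.4545, -8.4545).
Then the next iterate is (p, q)₁ = (8.4545, -7.4545).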